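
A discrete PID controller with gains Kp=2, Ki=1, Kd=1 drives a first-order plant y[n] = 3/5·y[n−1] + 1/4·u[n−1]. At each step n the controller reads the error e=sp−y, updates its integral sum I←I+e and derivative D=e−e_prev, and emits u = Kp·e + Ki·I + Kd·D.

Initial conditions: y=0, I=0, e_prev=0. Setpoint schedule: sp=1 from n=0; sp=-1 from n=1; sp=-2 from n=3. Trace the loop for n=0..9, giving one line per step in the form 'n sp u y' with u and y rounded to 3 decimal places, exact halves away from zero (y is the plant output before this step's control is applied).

0 1 4.000 0.000
1 -1 -8.000 1.000
2 -1 2.600 -1.400
3 -2 -8.240 -0.190
4 -2 0.096 -2.174
5 -2 -5.288 -1.280
6 -2 -1.875 -2.090
7 -2 -4.064 -1.723
8 -2 -2.666 -2.050
9 -2 -3.557 -1.896

(exact arithmetic carried between steps; '≈' marks a value shown rounded to 6 d.p. or computed from one; I and e_prev carry over from the previous line; the table rounds u and y to 3 d.p., halves away from zero)
n=0: y=0, sp=1, e=sp−y=1; I=1, D=e−e_prev=1; u=2·1+1·1+1·1=4; next y=3/5·0+1/4·4=1
n=1: y=1, sp=-1, e=sp−y=-2; I=-1, D=e−e_prev=-3; u=2·(-2)+1·(-1)+1·(-3)=-8; next y=3/5·1+1/4·(-8)=-1.4
n=2: y=-1.4, sp=-1, e=sp−y=0.4; I=-0.6, D=e−e_prev=2.4; u=2·0.4+1·(-0.6)+1·2.4=2.6; next y=3/5·(-1.4)+1/4·2.6=-0.19
n=3: y=-0.19, sp=-2, e=sp−y=-1.81; I=-2.41, D=e−e_prev=-2.21; u=2·(-1.81)+1·(-2.41)+1·(-2.21)=-8.24; next y=3/5·(-0.19)+1/4·(-8.24)=-2.174
n=4: y=-2.174, sp=-2, e=sp−y=0.174; I=-2.236, D=e−e_prev=1.984; u=2·0.174+1·(-2.236)+1·1.984=0.096; next y=3/5·(-2.174)+1/4·0.096=-1.2804
n=5: y=-1.2804, sp=-2, e=sp−y=-0.7196; I=-2.9556, D=e−e_prev=-0.8936; u=2·(-0.7196)+1·(-2.9556)+1·(-0.8936)=-5.2884; next y=3/5·(-1.2804)+1/4·(-5.2884)=-2.09034
n=6: y=-2.09034, sp=-2, e=sp−y=0.09034; I=-2.86526, D=e−e_prev=0.80994; u=2·0.09034+1·(-2.86526)+1·0.80994=-1.87464; next y=3/5·(-2.09034)+1/4·(-1.87464)=-1.722864
n=7: y=-1.722864, sp=-2, e=sp−y=-0.277136; I=-3.142396, D=e−e_prev=-0.367476; u=2·(-0.277136)+1·(-3.142396)+1·(-0.367476)=-4.064144; next y=3/5·(-1.722864)+1/4·(-4.064144)≈-2.049754
n=8: y≈-2.049754, sp=-2, e=sp−y≈0.049754; I≈-3.092642, D=e−e_prev≈0.326890; u=2·0.049754+1·(-3.092642)+1·0.326890≈-2.666242; next y=3/5·(-2.049754)+1/4·(-2.666242)≈-1.896413
n=9: y≈-1.896413, sp=-2, e=sp−y≈-0.103587; I≈-3.196228, D=e−e_prev≈-0.153341; u=2·(-0.103587)+1·(-3.196228)+1·(-0.153341)≈-3.556743; next y=3/5·(-1.896413)+1/4·(-3.556743)≈-2.027034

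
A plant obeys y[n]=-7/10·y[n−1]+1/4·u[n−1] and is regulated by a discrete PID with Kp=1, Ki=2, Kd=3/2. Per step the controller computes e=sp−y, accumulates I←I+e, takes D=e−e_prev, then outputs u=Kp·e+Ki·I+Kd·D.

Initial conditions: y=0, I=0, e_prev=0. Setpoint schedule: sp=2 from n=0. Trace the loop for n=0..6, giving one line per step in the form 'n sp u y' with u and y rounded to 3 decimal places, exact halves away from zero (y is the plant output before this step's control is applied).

(exact arithmetic carried between steps; '≈' marks a value shown rounded to 6 d.p. or computed from one; I and e_prev carry over from the previous line; the table rounds u and y to 3 d.p., halves away from zero)
n=0: y=0, sp=2, e=sp−y=2; I=2, D=e−e_prev=2; u=1·2+2·2+3/2·2=9; next y=-7/10·0+1/4·9=2.25
n=1: y=2.25, sp=2, e=sp−y=-0.25; I=1.75, D=e−e_prev=-2.25; u=1·(-0.25)+2·1.75+3/2·(-2.25)=-0.125; next y=-7/10·2.25+1/4·(-0.125)=-1.60625
n=2: y=-1.60625, sp=2, e=sp−y=3.60625; I=5.35625, D=e−e_prev=3.85625; u=1·3.60625+2·5.35625+3/2·3.85625=20.103125; next y=-7/10·(-1.60625)+1/4·20.103125≈6.150156
n=3: y≈6.150156, sp=2, e=sp−y≈-4.150156; I≈1.206094, D=e−e_prev≈-7.756406; u=1·(-4.150156)+2·1.206094+3/2·(-7.756406)≈-13.372578; next y=-7/10·6.150156+1/4·(-13.372578)≈-7.648254
n=4: y≈-7.648254, sp=2, e=sp−y≈9.648254; I≈10.854348, D=e−e_prev≈13.798410; u=1·9.648254+2·10.854348+3/2·13.798410≈52.054564; next y=-7/10·(-7.648254)+1/4·52.054564≈18.367419
n=5: y≈18.367419, sp=2, e=sp−y≈-16.367419; I≈-5.513071, D=e−e_prev≈-26.015673; u=1·(-16.367419)+2·(-5.513071)+3/2·(-26.015673)≈-66.417070; next y=-7/10·18.367419+1/4·(-66.417070)≈-29.461461
n=6: y≈-29.461461, sp=2, e=sp−y≈31.461461; I≈25.948390, D=e−e_prev≈47.828880; u=1·31.461461+2·25.948390+3/2·47.828880≈155.101559; next y=-7/10·(-29.461461)+1/4·155.101559≈59.398412

0 2 9.000 0.000
1 2 -0.125 2.250
2 2 20.103 -1.606
3 2 -13.373 6.150
4 2 52.055 -7.648
5 2 -66.417 18.367
6 2 155.102 -29.461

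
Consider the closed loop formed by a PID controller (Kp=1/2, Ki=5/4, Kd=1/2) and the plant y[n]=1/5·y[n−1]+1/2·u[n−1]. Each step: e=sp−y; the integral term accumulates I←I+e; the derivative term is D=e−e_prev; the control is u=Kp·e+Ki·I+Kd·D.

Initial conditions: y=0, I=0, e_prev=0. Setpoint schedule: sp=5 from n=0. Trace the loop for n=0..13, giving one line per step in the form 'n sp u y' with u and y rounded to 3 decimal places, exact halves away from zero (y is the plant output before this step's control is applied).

(exact arithmetic carried between steps; '≈' marks a value shown rounded to 6 d.p. or computed from one; I and e_prev carry over from the previous line; the table rounds u and y to 3 d.p., halves away from zero)
n=0: y=0, sp=5, e=sp−y=5; I=5, D=e−e_prev=5; u=1/2·5+5/4·5+1/2·5=11.25; next y=1/5·0+1/2·11.25=5.625
n=1: y=5.625, sp=5, e=sp−y=-0.625; I=4.375, D=e−e_prev=-5.625; u=1/2·(-0.625)+5/4·4.375+1/2·(-5.625)=2.34375; next y=1/5·5.625+1/2·2.34375=2.296875
n=2: y=2.296875, sp=5, e=sp−y=2.703125; I=7.078125, D=e−e_prev=3.328125; u=1/2·2.703125+5/4·7.078125+1/2·3.328125≈11.863281; next y=1/5·2.296875+1/2·11.863281≈6.391016
n=3: y≈6.391016, sp=5, e=sp−y≈-1.391016; I≈5.687109, D=e−e_prev≈-4.094141; u=1/2·(-1.391016)+5/4·5.687109+1/2·(-4.094141)≈4.366309; next y=1/5·6.391016+1/2·4.366309≈3.461357
n=4: y≈3.461357, sp=5, e=sp−y≈1.538643; I≈7.225752, D=e−e_prev≈2.929658; u=1/2·1.538643+5/4·7.225752+1/2·2.929658≈11.266340; next y=1/5·3.461357+1/2·11.266340≈6.325442
n=5: y≈6.325442, sp=5, e=sp−y≈-1.325442; I≈5.900310, D=e−e_prev≈-2.864084; u=1/2·(-1.325442)+5/4·5.900310+1/2·(-2.864084)≈5.280625; next y=1/5·6.325442+1/2·5.280625≈3.905401
n=6: y≈3.905401, sp=5, e=sp−y≈1.094599; I≈6.994910, D=e−e_prev≈2.420041; u=1/2·1.094599+5/4·6.994910+1/2·2.420041≈10.500957; next y=1/5·3.905401+1/2·10.500957≈6.031559
n=7: y≈6.031559, sp=5, e=sp−y≈-1.031559; I≈5.963351, D=e−e_prev≈-2.126158; u=1/2·(-1.031559)+5/4·5.963351+1/2·(-2.126158)≈5.875330; next y=1/5·6.031559+1/2·5.875330≈4.143977
n=8: y≈4.143977, sp=5, e=sp−y≈0.856023; I≈6.819374, D=e−e_prev≈1.887582; u=1/2·0.856023+5/4·6.819374+1/2·1.887582≈9.896020; next y=1/5·4.143977+1/2·9.896020≈5.776805
n=9: y≈5.776805, sp=5, e=sp−y≈-0.776805; I≈6.042569, D=e−e_prev≈-1.632828; u=1/2·(-0.776805)+5/4·6.042569+1/2·(-1.632828)≈6.348394; next y=1/5·5.776805+1/2·6.348394≈4.329558
n=10: y≈4.329558, sp=5, e=sp−y≈0.670442; I≈6.713011, D=e−e_prev≈1.447247; u=1/2·0.670442+5/4·6.713011+1/2·1.447247≈9.450108; next y=1/5·4.329558+1/2·9.450108≈5.590966
n=11: y≈5.590966, sp=5, e=sp−y≈-0.590966; I≈6.122045, D=e−e_prev≈-1.261407; u=1/2·(-0.590966)+5/4·6.122045+1/2·(-1.261407)≈6.726370; next y=1/5·5.590966+1/2·6.726370≈4.481378
n=12: y≈4.481378, sp=5, e=sp−y≈0.518622; I≈6.640667, D=e−e_prev≈1.109588; u=1/2·0.518622+5/4·6.640667+1/2·1.109588≈9.114939; next y=1/5·4.481378+1/2·9.114939≈5.453745
n=13: y≈5.453745, sp=5, e=sp−y≈-0.453745; I≈6.186922, D=e−e_prev≈-0.972367; u=1/2·(-0.453745)+5/4·6.186922+1/2·(-0.972367)≈7.020597; next y=1/5·5.453745+1/2·7.020597≈4.601047

0 5 11.250 0.000
1 5 2.344 5.625
2 5 11.863 2.297
3 5 4.366 6.391
4 5 11.266 3.461
5 5 5.281 6.325
6 5 10.501 3.905
7 5 5.875 6.032
8 5 9.896 4.144
9 5 6.348 5.777
10 5 9.450 4.330
11 5 6.726 5.591
12 5 9.115 4.481
13 5 7.021 5.454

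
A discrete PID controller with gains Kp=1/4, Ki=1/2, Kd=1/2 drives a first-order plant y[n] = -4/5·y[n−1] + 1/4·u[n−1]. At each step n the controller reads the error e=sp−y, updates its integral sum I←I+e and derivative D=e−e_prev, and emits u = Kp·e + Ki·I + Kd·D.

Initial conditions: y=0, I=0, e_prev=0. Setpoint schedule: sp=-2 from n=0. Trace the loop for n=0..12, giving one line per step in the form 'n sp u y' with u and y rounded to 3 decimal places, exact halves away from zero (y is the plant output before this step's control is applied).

(exact arithmetic carried between steps; '≈' marks a value shown rounded to 6 d.p. or computed from one; I and e_prev carry over from the previous line; the table rounds u and y to 3 d.p., halves away from zero)
n=0: y=0, sp=-2, e=sp−y=-2; I=-2, D=e−e_prev=-2; u=1/4·(-2)+1/2·(-2)+1/2·(-2)=-2.5; next y=-4/5·0+1/4·(-2.5)=-0.625
n=1: y=-0.625, sp=-2, e=sp−y=-1.375; I=-3.375, D=e−e_prev=0.625; u=1/4·(-1.375)+1/2·(-3.375)+1/2·0.625=-1.71875; next y=-4/5·(-0.625)+1/4·(-1.71875)≈0.070313
n=2: y≈0.070313, sp=-2, e=sp−y≈-2.070313; I≈-5.445313, D=e−e_prev≈-0.695313; u=1/4·(-2.070313)+1/2·(-5.445313)+1/2·(-0.695313)≈-3.587891; next y=-4/5·0.070313+1/4·(-3.587891)≈-0.953223
n=3: y≈-0.953223, sp=-2, e=sp−y≈-1.046777; I≈-6.492090, D=e−e_prev≈1.023535; u=1/4·(-1.046777)+1/2·(-6.492090)+1/2·1.023535≈-2.995972; next y=-4/5·(-0.953223)+1/4·(-2.995972)≈0.013585
n=4: y≈0.013585, sp=-2, e=sp−y≈-2.013585; I≈-8.505675, D=e−e_prev≈-0.966808; u=1/4·(-2.013585)+1/2·(-8.505675)+1/2·(-0.966808)≈-5.239638; next y=-4/5·0.013585+1/4·(-5.239638)≈-1.320778
n=5: y≈-1.320778, sp=-2, e=sp−y≈-0.679222; I≈-9.184897, D=e−e_prev≈1.334363; u=1/4·(-0.679222)+1/2·(-9.184897)+1/2·1.334363≈-4.095073; next y=-4/5·(-1.320778)+1/4·(-4.095073)≈0.032854
n=6: y≈0.032854, sp=-2, e=sp−y≈-2.032854; I≈-11.217751, D=e−e_prev≈-1.353631; u=1/4·(-2.032854)+1/2·(-11.217751)+1/2·(-1.353631)≈-6.793905; next y=-4/5·0.032854+1/4·(-6.793905)≈-1.724759
n=7: y≈-1.724759, sp=-2, e=sp−y≈-0.275241; I≈-11.492992, D=e−e_prev≈1.757613; u=1/4·(-0.275241)+1/2·(-11.492992)+1/2·1.757613≈-4.936500; next y=-4/5·(-1.724759)+1/4·(-4.936500)≈0.145683
n=8: y≈0.145683, sp=-2, e=sp−y≈-2.145683; I≈-13.638675, D=e−e_prev≈-1.870442; u=1/4·(-2.145683)+1/2·(-13.638675)+1/2·(-1.870442)≈-8.290979; next y=-4/5·0.145683+1/4·(-8.290979)≈-2.189291
n=9: y≈-2.189291, sp=-2, e=sp−y≈0.189291; I≈-13.449384, D=e−e_prev≈2.334973; u=1/4·0.189291+1/2·(-13.449384)+1/2·2.334973≈-5.509883; next y=-4/5·(-2.189291)+1/4·(-5.509883)≈0.373962
n=10: y≈0.373962, sp=-2, e=sp−y≈-2.373962; I≈-15.823346, D=e−e_prev≈-2.563253; u=1/4·(-2.373962)+1/2·(-15.823346)+1/2·(-2.563253)≈-9.786790; next y=-4/5·0.373962+1/4·(-9.786790)≈-2.745867
n=11: y≈-2.745867, sp=-2, e=sp−y≈0.745867; I≈-15.077479, D=e−e_prev≈3.119829; u=1/4·0.745867+1/2·(-15.077479)+1/2·3.119829≈-5.792358; next y=-4/5·(-2.745867)+1/4·(-5.792358)≈0.748604
n=12: y≈0.748604, sp=-2, e=sp−y≈-2.748604; I≈-17.826083, D=e−e_prev≈-3.494471; u=1/4·(-2.748604)+1/2·(-17.826083)+1/2·(-3.494471)≈-11.347428; next y=-4/5·0.748604+1/4·(-11.347428)≈-3.435740

0 -2 -2.500 0.000
1 -2 -1.719 -0.625
2 -2 -3.588 0.070
3 -2 -2.996 -0.953
4 -2 -5.240 0.014
5 -2 -4.095 -1.321
6 -2 -6.794 0.033
7 -2 -4.936 -1.725
8 -2 -8.291 0.146
9 -2 -5.510 -2.189
10 -2 -9.787 0.374
11 -2 -5.792 -2.746
12 -2 -11.347 0.749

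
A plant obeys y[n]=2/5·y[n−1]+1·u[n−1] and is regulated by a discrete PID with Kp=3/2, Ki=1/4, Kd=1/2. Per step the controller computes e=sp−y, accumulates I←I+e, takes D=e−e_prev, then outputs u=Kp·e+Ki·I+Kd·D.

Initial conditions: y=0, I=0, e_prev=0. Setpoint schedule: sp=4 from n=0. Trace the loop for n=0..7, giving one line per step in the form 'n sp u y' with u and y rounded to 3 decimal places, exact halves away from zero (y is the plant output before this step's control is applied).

0 4 9.000 0.000
1 4 -12.250 9.000
2 4 30.713 -8.650
3 4 -55.731 27.253
4 4 118.592 -44.830
5 4 -232.594 100.660
6 4 475.214 -192.330
7 4 -951.075 398.282

(exact arithmetic carried between steps; '≈' marks a value shown rounded to 6 d.p. or computed from one; I and e_prev carry over from the previous line; the table rounds u and y to 3 d.p., halves away from zero)
n=0: y=0, sp=4, e=sp−y=4; I=4, D=e−e_prev=4; u=3/2·4+1/4·4+1/2·4=9; next y=2/5·0+1·9=9
n=1: y=9, sp=4, e=sp−y=-5; I=-1, D=e−e_prev=-9; u=3/2·(-5)+1/4·(-1)+1/2·(-9)=-12.25; next y=2/5·9+1·(-12.25)=-8.65
n=2: y=-8.65, sp=4, e=sp−y=12.65; I=11.65, D=e−e_prev=17.65; u=3/2·12.65+1/4·11.65+1/2·17.65=30.7125; next y=2/5·(-8.65)+1·30.7125=27.2525
n=3: y=27.2525, sp=4, e=sp−y=-23.2525; I=-11.6025, D=e−e_prev=-35.9025; u=3/2·(-23.2525)+1/4·(-11.6025)+1/2·(-35.9025)=-55.730625; next y=2/5·27.2525+1·(-55.730625)=-44.829625
n=4: y=-44.829625, sp=4, e=sp−y=48.829625; I=37.227125, D=e−e_prev=72.082125; u=3/2·48.829625+1/4·37.227125+1/2·72.082125≈118.592281; next y=2/5·(-44.829625)+1·118.592281≈100.660431
n=5: y≈100.660431, sp=4, e=sp−y≈-96.660431; I≈-59.433306, D=e−e_prev≈-145.490056; u=3/2·(-96.660431)+1/4·(-59.433306)+1/2·(-145.490056)≈-232.594002; next y=2/5·100.660431+1·(-232.594002)≈-192.329829
n=6: y≈-192.329829, sp=4, e=sp−y≈196.329829; I≈136.896523, D=e−e_prev≈292.990260; u=3/2·196.329829+1/4·136.896523+1/2·292.990260≈475.214004; next y=2/5·(-192.329829)+1·475.214004≈398.282073
n=7: y≈398.282073, sp=4, e=sp−y≈-394.282073; I≈-257.385550, D=e−e_prev≈-590.611902; u=3/2·(-394.282073)+1/4·(-257.385550)+1/2·(-590.611902)≈-951.075448; next y=2/5·398.282073+1·(-951.075448)≈-791.762619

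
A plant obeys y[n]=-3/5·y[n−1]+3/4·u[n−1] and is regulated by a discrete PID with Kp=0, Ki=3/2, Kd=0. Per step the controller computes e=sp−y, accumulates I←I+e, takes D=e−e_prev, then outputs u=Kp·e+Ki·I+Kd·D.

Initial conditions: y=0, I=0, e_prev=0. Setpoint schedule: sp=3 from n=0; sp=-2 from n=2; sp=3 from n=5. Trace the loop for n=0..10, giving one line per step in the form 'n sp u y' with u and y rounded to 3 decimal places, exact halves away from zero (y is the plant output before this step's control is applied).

(exact arithmetic carried between steps; '≈' marks a value shown rounded to 6 d.p. or computed from one; I and e_prev carry over from the previous line; the table rounds u and y to 3 d.p., halves away from zero)
n=0: y=0, sp=3, e=sp−y=3; I=3, D=e−e_prev=3; u=0·3+3/2·3+0·3=4.5; next y=-3/5·0+3/4·4.5=3.375
n=1: y=3.375, sp=3, e=sp−y=-0.375; I=2.625, D=e−e_prev=-3.375; u=0·(-0.375)+3/2·2.625+0·(-3.375)=3.9375; next y=-3/5·3.375+3/4·3.9375=0.928125
n=2: y=0.928125, sp=-2, e=sp−y=-2.928125; I=-0.303125, D=e−e_prev=-2.553125; u=0·(-2.928125)+3/2·(-0.303125)+0·(-2.553125)≈-0.454688; next y=-3/5·0.928125+3/4·(-0.454688)≈-0.897891
n=3: y≈-0.897891, sp=-2, e=sp−y≈-1.102109; I≈-1.405234, D=e−e_prev≈1.826016; u=0·(-1.102109)+3/2·(-1.405234)+0·1.826016≈-2.107852; next y=-3/5·(-0.897891)+3/4·(-2.107852)≈-1.042154
n=4: y≈-1.042154, sp=-2, e=sp−y≈-0.957846; I≈-2.363080, D=e−e_prev≈0.144264; u=0·(-0.957846)+3/2·(-2.363080)+0·0.144264≈-3.544620; next y=-3/5·(-1.042154)+3/4·(-3.544620)≈-2.033173
n=5: y≈-2.033173, sp=3, e=sp−y≈5.033173; I≈2.670092, D=e−e_prev≈5.991018; u=0·5.033173+3/2·2.670092+0·5.991018≈4.005139; next y=-3/5·(-2.033173)+3/4·4.005139≈4.223757
n=6: y≈4.223757, sp=3, e=sp−y≈-1.223757; I≈1.446335, D=e−e_prev≈-6.256930; u=0·(-1.223757)+3/2·1.446335+0·(-6.256930)≈2.169502; next y=-3/5·4.223757+3/4·2.169502≈-0.907128
n=7: y≈-0.907128, sp=3, e=sp−y≈3.907128; I≈5.353463, D=e−e_prev≈5.130885; u=0·3.907128+3/2·5.353463+0·5.130885≈8.030194; next y=-3/5·(-0.907128)+3/4·8.030194≈6.566922
n=8: y≈6.566922, sp=3, e=sp−y≈-3.566922; I≈1.786541, D=e−e_prev≈-7.474050; u=0·(-3.566922)+3/2·1.786541+0·(-7.474050)≈2.679811; next y=-3/5·6.566922+3/4·2.679811≈-1.930295
n=9: y≈-1.930295, sp=3, e=sp−y≈4.930295; I≈6.716836, D=e−e_prev≈8.497217; u=0·4.930295+3/2·6.716836+0·8.497217≈10.075254; next y=-3/5·(-1.930295)+3/4·10.075254≈8.714617
n=10: y≈8.714617, sp=3, e=sp−y≈-5.714617; I≈1.002218, D=e−e_prev≈-10.644912; u=0·(-5.714617)+3/2·1.002218+0·(-10.644912)≈1.503328; next y=-3/5·8.714617+3/4·1.503328≈-4.101275

0 3 4.500 0.000
1 3 3.938 3.375
2 -2 -0.455 0.928
3 -2 -2.108 -0.898
4 -2 -3.545 -1.042
5 3 4.005 -2.033
6 3 2.170 4.224
7 3 8.030 -0.907
8 3 2.680 6.567
9 3 10.075 -1.930
10 3 1.503 8.715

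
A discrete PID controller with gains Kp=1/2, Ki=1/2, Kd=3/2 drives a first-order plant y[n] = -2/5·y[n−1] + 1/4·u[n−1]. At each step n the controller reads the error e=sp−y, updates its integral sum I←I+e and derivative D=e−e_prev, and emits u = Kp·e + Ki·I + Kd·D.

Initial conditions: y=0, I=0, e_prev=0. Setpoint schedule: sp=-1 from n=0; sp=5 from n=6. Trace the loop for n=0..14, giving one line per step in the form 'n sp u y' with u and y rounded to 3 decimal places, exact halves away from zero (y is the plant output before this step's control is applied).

(exact arithmetic carried between steps; '≈' marks a value shown rounded to 6 d.p. or computed from one; I and e_prev carry over from the previous line; the table rounds u and y to 3 d.p., halves away from zero)
n=0: y=0, sp=-1, e=sp−y=-1; I=-1, D=e−e_prev=-1; u=1/2·(-1)+1/2·(-1)+3/2·(-1)=-2.5; next y=-2/5·0+1/4·(-2.5)=-0.625
n=1: y=-0.625, sp=-1, e=sp−y=-0.375; I=-1.375, D=e−e_prev=0.625; u=1/2·(-0.375)+1/2·(-1.375)+3/2·0.625=0.0625; next y=-2/5·(-0.625)+1/4·0.0625=0.265625
n=2: y=0.265625, sp=-1, e=sp−y=-1.265625; I=-2.640625, D=e−e_prev=-0.890625; u=1/2·(-1.265625)+1/2·(-2.640625)+3/2·(-0.890625)≈-3.289063; next y=-2/5·0.265625+1/4·(-3.289063)≈-0.928516
n=3: y≈-0.928516, sp=-1, e=sp−y≈-0.071484; I≈-2.712109, D=e−e_prev≈1.194141; u=1/2·(-0.071484)+1/2·(-2.712109)+3/2·1.194141≈0.399414; next y=-2/5·(-0.928516)+1/4·0.399414≈0.471260
n=4: y≈0.471260, sp=-1, e=sp−y≈-1.471260; I≈-4.183369, D=e−e_prev≈-1.399775; u=1/2·(-1.471260)+1/2·(-4.183369)+3/2·(-1.399775)≈-4.926978; next y=-2/5·0.471260+1/4·(-4.926978)≈-1.420248
n=5: y≈-1.420248, sp=-1, e=sp−y≈0.420248; I≈-3.763121, D=e−e_prev≈1.891508; u=1/2·0.420248+1/2·(-3.763121)+3/2·1.891508≈1.165826; next y=-2/5·(-1.420248)+1/4·1.165826≈0.859556
n=6: y≈0.859556, sp=5, e=sp−y≈4.140444; I≈0.377323, D=e−e_prev≈3.720196; u=1/2·4.140444+1/2·0.377323+3/2·3.720196≈7.839178; next y=-2/5·0.859556+1/4·7.839178≈1.615972
n=7: y≈1.615972, sp=5, e=sp−y≈3.384028; I≈3.761351, D=e−e_prev≈-0.756416; u=1/2·3.384028+1/2·3.761351+3/2·(-0.756416)≈2.438065; next y=-2/5·1.615972+1/4·2.438065≈-0.036873
n=8: y≈-0.036873, sp=5, e=sp−y≈5.036873; I≈8.798224, D=e−e_prev≈1.652845; u=1/2·5.036873+1/2·8.798224+3/2·1.652845≈9.396815; next y=-2/5·(-0.036873)+1/4·9.396815≈2.363953
n=9: y≈2.363953, sp=5, e=sp−y≈2.636047; I≈11.434271, D=e−e_prev≈-2.400825; u=1/2·2.636047+1/2·11.434271+3/2·(-2.400825)≈3.433921; next y=-2/5·2.363953+1/4·3.433921≈-0.087101
n=10: y≈-0.087101, sp=5, e=sp−y≈5.087101; I≈16.521372, D=e−e_prev≈2.451054; u=1/2·5.087101+1/2·16.521372+3/2·2.451054≈14.480817; next y=-2/5·(-0.087101)+1/4·14.480817≈3.655045
n=11: y≈3.655045, sp=5, e=sp−y≈1.344955; I≈17.866327, D=e−e_prev≈-3.742146; u=1/2·1.344955+1/2·17.866327+3/2·(-3.742146)≈3.992423; next y=-2/5·3.655045+1/4·3.992423≈-0.463912
n=12: y≈-0.463912, sp=5, e=sp−y≈5.463912; I≈23.330239, D=e−e_prev≈4.118957; u=1/2·5.463912+1/2·23.330239+3/2·4.118957≈20.575511; next y=-2/5·(-0.463912)+1/4·20.575511≈5.329443
n=13: y≈5.329443, sp=5, e=sp−y≈-0.329443; I≈23.000797, D=e−e_prev≈-5.793355; u=1/2·(-0.329443)+1/2·23.000797+3/2·(-5.793355)≈2.645645; next y=-2/5·5.329443+1/4·2.645645≈-1.470366
n=14: y≈-1.470366, sp=5, e=sp−y≈6.470366; I≈29.471163, D=e−e_prev≈6.799808; u=1/2·6.470366+1/2·29.471163+3/2·6.799808≈28.170477; next y=-2/5·(-1.470366)+1/4·28.170477≈7.630765

0 -1 -2.500 0.000
1 -1 0.063 -0.625
2 -1 -3.289 0.266
3 -1 0.399 -0.929
4 -1 -4.927 0.471
5 -1 1.166 -1.420
6 5 7.839 0.860
7 5 2.438 1.616
8 5 9.397 -0.037
9 5 3.434 2.364
10 5 14.481 -0.087
11 5 3.992 3.655
12 5 20.576 -0.464
13 5 2.646 5.329
14 5 28.170 -1.470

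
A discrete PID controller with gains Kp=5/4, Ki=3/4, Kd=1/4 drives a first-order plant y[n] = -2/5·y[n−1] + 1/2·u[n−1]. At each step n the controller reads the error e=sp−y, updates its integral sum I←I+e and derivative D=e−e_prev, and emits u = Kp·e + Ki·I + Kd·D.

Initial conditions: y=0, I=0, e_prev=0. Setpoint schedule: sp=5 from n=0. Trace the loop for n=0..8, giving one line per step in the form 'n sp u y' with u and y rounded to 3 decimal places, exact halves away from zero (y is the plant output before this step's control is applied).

(exact arithmetic carried between steps; '≈' marks a value shown rounded to 6 d.p. or computed from one; I and e_prev carry over from the previous line; the table rounds u and y to 3 d.p., halves away from zero)
n=0: y=0, sp=5, e=sp−y=5; I=5, D=e−e_prev=5; u=5/4·5+3/4·5+1/4·5=11.25; next y=-2/5·0+1/2·11.25=5.625
n=1: y=5.625, sp=5, e=sp−y=-0.625; I=4.375, D=e−e_prev=-5.625; u=5/4·(-0.625)+3/4·4.375+1/4·(-5.625)=1.09375; next y=-2/5·5.625+1/2·1.09375=-1.703125
n=2: y=-1.703125, sp=5, e=sp−y=6.703125; I=11.078125, D=e−e_prev=7.328125; u=5/4·6.703125+3/4·11.078125+1/4·7.328125≈18.519531; next y=-2/5·(-1.703125)+1/2·18.519531≈9.941016
n=3: y≈9.941016, sp=5, e=sp−y≈-4.941016; I≈6.137109, D=e−e_prev≈-11.644141; u=5/4·(-4.941016)+3/4·6.137109+1/4·(-11.644141)≈-4.484473; next y=-2/5·9.941016+1/2·(-4.484473)≈-6.218643
n=4: y≈-6.218643, sp=5, e=sp−y≈11.218643; I≈17.355752, D=e−e_prev≈16.159658; u=5/4·11.218643+3/4·17.355752+1/4·16.159658≈31.080032; next y=-2/5·(-6.218643)+1/2·31.080032≈18.027473
n=5: y≈18.027473, sp=5, e=sp−y≈-13.027473; I≈4.328279, D=e−e_prev≈-24.246115; u=5/4·(-13.027473)+3/4·4.328279+1/4·(-24.246115)≈-19.099661; next y=-2/5·18.027473+1/2·(-19.099661)≈-16.760820
n=6: y≈-16.760820, sp=5, e=sp−y≈21.760820; I≈26.089099, D=e−e_prev≈34.788292; u=5/4·21.760820+3/4·26.089099+1/4·34.788292≈55.464921; next y=-2/5·(-16.760820)+1/2·55.464921≈34.436789
n=7: y≈34.436789, sp=5, e=sp−y≈-29.436789; I≈-3.347690, D=e−e_prev≈-51.197608; u=5/4·(-29.436789)+3/4·(-3.347690)+1/4·(-51.197608)≈-52.106155; next y=-2/5·34.436789+1/2·(-52.106155)≈-39.827793
n=8: y≈-39.827793, sp=5, e=sp−y≈44.827793; I≈41.480103, D=e−e_prev≈74.264581; u=5/4·44.827793+3/4·41.480103+1/4·74.264581≈105.710964; next y=-2/5·(-39.827793)+1/2·105.710964≈68.786599

0 5 11.250 0.000
1 5 1.094 5.625
2 5 18.520 -1.703
3 5 -4.484 9.941
4 5 31.080 -6.219
5 5 -19.100 18.027
6 5 55.465 -16.761
7 5 -52.106 34.437
8 5 105.711 -39.828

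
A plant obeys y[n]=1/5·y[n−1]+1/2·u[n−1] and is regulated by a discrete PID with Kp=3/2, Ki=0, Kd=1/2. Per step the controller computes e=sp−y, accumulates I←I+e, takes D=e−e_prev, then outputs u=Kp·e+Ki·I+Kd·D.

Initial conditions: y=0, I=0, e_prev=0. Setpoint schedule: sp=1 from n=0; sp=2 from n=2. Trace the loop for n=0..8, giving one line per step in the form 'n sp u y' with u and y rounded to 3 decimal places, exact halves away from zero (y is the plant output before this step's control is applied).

0 1 2.000 0.000
1 1 -0.500 1.000
2 2 4.100 -0.050
3 2 -1.105 2.040
4 2 4.309 -0.145
5 2 -1.323 2.126
6 2 4.536 -0.237
7 2 -1.560 2.221
8 2 4.782 -0.336

(exact arithmetic carried between steps; '≈' marks a value shown rounded to 6 d.p. or computed from one; I and e_prev carry over from the previous line; the table rounds u and y to 3 d.p., halves away from zero)
n=0: y=0, sp=1, e=sp−y=1; I=1, D=e−e_prev=1; u=3/2·1+0·1+1/2·1=2; next y=1/5·0+1/2·2=1
n=1: y=1, sp=1, e=sp−y=0; I=1, D=e−e_prev=-1; u=3/2·0+0·1+1/2·(-1)=-0.5; next y=1/5·1+1/2·(-0.5)=-0.05
n=2: y=-0.05, sp=2, e=sp−y=2.05; I=3.05, D=e−e_prev=2.05; u=3/2·2.05+0·3.05+1/2·2.05=4.1; next y=1/5·(-0.05)+1/2·4.1=2.04
n=3: y=2.04, sp=2, e=sp−y=-0.04; I=3.01, D=e−e_prev=-2.09; u=3/2·(-0.04)+0·3.01+1/2·(-2.09)=-1.105; next y=1/5·2.04+1/2·(-1.105)=-0.1445
n=4: y=-0.1445, sp=2, e=sp−y=2.1445; I=5.1545, D=e−e_prev=2.1845; u=3/2·2.1445+0·5.1545+1/2·2.1845=4.309; next y=1/5·(-0.1445)+1/2·4.309=2.1256
n=5: y=2.1256, sp=2, e=sp−y=-0.1256; I=5.0289, D=e−e_prev=-2.2701; u=3/2·(-0.1256)+0·5.0289+1/2·(-2.2701)=-1.32345; next y=1/5·2.1256+1/2·(-1.32345)=-0.236605
n=6: y=-0.236605, sp=2, e=sp−y=2.236605; I=7.265505, D=e−e_prev=2.362205; u=3/2·2.236605+0·7.265505+1/2·2.362205=4.53601; next y=1/5·(-0.236605)+1/2·4.53601=2.220684
n=7: y=2.220684, sp=2, e=sp−y=-0.220684; I=7.044821, D=e−e_prev=-2.457289; u=3/2·(-0.220684)+0·7.044821+1/2·(-2.457289)≈-1.559671; next y=1/5·2.220684+1/2·(-1.559671)≈-0.335698
n=8: y≈-0.335698, sp=2, e=sp−y≈2.335698; I≈9.380519, D=e−e_prev≈2.556382; u=3/2·2.335698+0·9.380519+1/2·2.556382≈4.781739; next y=1/5·(-0.335698)+1/2·4.781739≈2.323730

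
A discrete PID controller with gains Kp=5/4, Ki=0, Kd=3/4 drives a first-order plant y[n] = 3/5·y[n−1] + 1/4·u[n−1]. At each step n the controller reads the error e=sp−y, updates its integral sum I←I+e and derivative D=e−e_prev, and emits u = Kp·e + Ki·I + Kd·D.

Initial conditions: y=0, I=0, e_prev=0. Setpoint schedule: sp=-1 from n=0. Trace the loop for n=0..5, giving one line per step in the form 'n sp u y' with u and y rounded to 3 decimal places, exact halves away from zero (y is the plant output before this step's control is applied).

0 -1 -2.000 0.000
1 -1 -0.250 -0.500
2 -1 -0.900 -0.363
3 -1 -0.637 -0.443
4 -1 -0.732 -0.425
5 -1 -0.693 -0.438

(exact arithmetic carried between steps; '≈' marks a value shown rounded to 6 d.p. or computed from one; I and e_prev carry over from the previous line; the table rounds u and y to 3 d.p., halves away from zero)
n=0: y=0, sp=-1, e=sp−y=-1; I=-1, D=e−e_prev=-1; u=5/4·(-1)+0·(-1)+3/4·(-1)=-2; next y=3/5·0+1/4·(-2)=-0.5
n=1: y=-0.5, sp=-1, e=sp−y=-0.5; I=-1.5, D=e−e_prev=0.5; u=5/4·(-0.5)+0·(-1.5)+3/4·0.5=-0.25; next y=3/5·(-0.5)+1/4·(-0.25)=-0.3625
n=2: y=-0.3625, sp=-1, e=sp−y=-0.6375; I=-2.1375, D=e−e_prev=-0.1375; u=5/4·(-0.6375)+0·(-2.1375)+3/4·(-0.1375)=-0.9; next y=3/5·(-0.3625)+1/4·(-0.9)=-0.4425
n=3: y=-0.4425, sp=-1, e=sp−y=-0.5575; I=-2.695, D=e−e_prev=0.08; u=5/4·(-0.5575)+0·(-2.695)+3/4·0.08=-0.636875; next y=3/5·(-0.4425)+1/4·(-0.636875)≈-0.424719
n=4: y≈-0.424719, sp=-1, e=sp−y≈-0.575281; I≈-3.270281, D=e−e_prev≈-0.017781; u=5/4·(-0.575281)+0·(-3.270281)+3/4·(-0.017781)≈-0.732438; next y=3/5·(-0.424719)+1/4·(-0.732438)≈-0.437941
n=5: y≈-0.437941, sp=-1, e=sp−y≈-0.562059; I≈-3.832341, D=e−e_prev≈0.013222; u=5/4·(-0.562059)+0·(-3.832341)+3/4·0.013222≈-0.692658; next y=3/5·(-0.437941)+1/4·(-0.692658)≈-0.435929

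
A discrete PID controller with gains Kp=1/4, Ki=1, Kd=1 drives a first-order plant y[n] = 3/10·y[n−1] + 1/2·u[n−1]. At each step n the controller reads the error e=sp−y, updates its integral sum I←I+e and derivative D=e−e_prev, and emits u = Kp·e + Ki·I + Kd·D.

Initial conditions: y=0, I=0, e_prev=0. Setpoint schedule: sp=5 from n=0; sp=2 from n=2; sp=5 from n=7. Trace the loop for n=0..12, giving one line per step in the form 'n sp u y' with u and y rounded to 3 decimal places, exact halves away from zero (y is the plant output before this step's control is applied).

(exact arithmetic carried between steps; '≈' marks a value shown rounded to 6 d.p. or computed from one; I and e_prev carry over from the previous line; the table rounds u and y to 3 d.p., halves away from zero)
n=0: y=0, sp=5, e=sp−y=5; I=5, D=e−e_prev=5; u=1/4·5+1·5+1·5=11.25; next y=3/10·0+1/2·11.25=5.625
n=1: y=5.625, sp=5, e=sp−y=-0.625; I=4.375, D=e−e_prev=-5.625; u=1/4·(-0.625)+1·4.375+1·(-5.625)=-1.40625; next y=3/10·5.625+1/2·(-1.40625)=0.984375
n=2: y=0.984375, sp=2, e=sp−y=1.015625; I=5.390625, D=e−e_prev=1.640625; u=1/4·1.015625+1·5.390625+1·1.640625≈7.285156; next y=3/10·0.984375+1/2·7.285156≈3.937891
n=3: y≈3.937891, sp=2, e=sp−y≈-1.937891; I≈3.452734, D=e−e_prev≈-2.953516; u=1/4·(-1.937891)+1·3.452734+1·(-2.953516)≈0.014746; next y=3/10·3.937891+1/2·0.014746≈1.188740
n=4: y≈1.188740, sp=2, e=sp−y≈0.811260; I≈4.263994, D=e−e_prev≈2.749150; u=1/4·0.811260+1·4.263994+1·2.749150≈7.215959; next y=3/10·1.188740+1/2·7.215959≈3.964602
n=5: y≈3.964602, sp=2, e=sp−y≈-1.964602; I≈2.299392, D=e−e_prev≈-2.775862; u=1/4·(-1.964602)+1·2.299392+1·(-2.775862)≈-0.967620; next y=3/10·3.964602+1/2·(-0.967620)≈0.705571
n=6: y≈0.705571, sp=2, e=sp−y≈1.294429; I≈3.593822, D=e−e_prev≈3.259031; u=1/4·1.294429+1·3.593822+1·3.259031≈7.176460; next y=3/10·0.705571+1/2·7.176460≈3.799901
n=7: y≈3.799901, sp=5, e=sp−y≈1.200099; I≈4.793920, D=e−e_prev≈-0.094331; u=1/4·1.200099+1·4.793920+1·(-0.094331)≈4.999615; next y=3/10·3.799901+1/2·4.999615≈3.639778
n=8: y≈3.639778, sp=5, e=sp−y≈1.360222; I≈6.154143, D=e−e_prev≈0.160124; u=1/4·1.360222+1·6.154143+1·0.160124≈6.654322; next y=3/10·3.639778+1/2·6.654322≈4.419094
n=9: y≈4.419094, sp=5, e=sp−y≈0.580906; I≈6.735048, D=e−e_prev≈-0.779317; u=1/4·0.580906+1·6.735048+1·(-0.779317)≈6.100958; next y=3/10·4.419094+1/2·6.100958≈4.376207
n=10: y≈4.376207, sp=5, e=sp−y≈0.623793; I≈7.358841, D=e−e_prev≈0.042887; u=1/4·0.623793+1·7.358841+1·0.042887≈7.557676; next y=3/10·4.376207+1/2·7.557676≈5.091700
n=11: y≈5.091700, sp=5, e=sp−y≈-0.091700; I≈7.267141, D=e−e_prev≈-0.715493; u=1/4·(-0.091700)+1·7.267141+1·(-0.715493)≈6.528723; next y=3/10·5.091700+1/2·6.528723≈4.791872
n=12: y≈4.791872, sp=5, e=sp−y≈0.208128; I≈7.475269, D=e−e_prev≈0.299829; u=1/4·0.208128+1·7.475269+1·0.299829≈7.827130; next y=3/10·4.791872+1/2·7.827130≈5.351127

0 5 11.250 0.000
1 5 -1.406 5.625
2 2 7.285 0.984
3 2 0.015 3.938
4 2 7.216 1.189
5 2 -0.968 3.965
6 2 7.176 0.706
7 5 5.000 3.800
8 5 6.654 3.640
9 5 6.101 4.419
10 5 7.558 4.376
11 5 6.529 5.092
12 5 7.827 4.792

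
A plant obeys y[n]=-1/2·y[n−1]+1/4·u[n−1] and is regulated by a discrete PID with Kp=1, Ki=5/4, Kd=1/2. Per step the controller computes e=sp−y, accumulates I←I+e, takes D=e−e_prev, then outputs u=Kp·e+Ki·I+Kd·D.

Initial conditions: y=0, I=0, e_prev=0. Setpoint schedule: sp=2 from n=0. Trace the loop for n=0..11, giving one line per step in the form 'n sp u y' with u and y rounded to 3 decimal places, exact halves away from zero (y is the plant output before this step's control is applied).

0 2 5.500 0.000
1 2 3.219 1.375
2 2 8.146 0.117
3 2 4.754 1.978
4 2 10.603 0.199
5 2 5.497 2.551
6 2 12.728 0.099
7 2 5.536 3.133
8 2 14.753 -0.182
9 2 4.929 3.779
10 2 16.887 -0.658
11 2 3.668 4.550

(exact arithmetic carried between steps; '≈' marks a value shown rounded to 6 d.p. or computed from one; I and e_prev carry over from the previous line; the table rounds u and y to 3 d.p., halves away from zero)
n=0: y=0, sp=2, e=sp−y=2; I=2, D=e−e_prev=2; u=1·2+5/4·2+1/2·2=5.5; next y=-1/2·0+1/4·5.5=1.375
n=1: y=1.375, sp=2, e=sp−y=0.625; I=2.625, D=e−e_prev=-1.375; u=1·0.625+5/4·2.625+1/2·(-1.375)=3.21875; next y=-1/2·1.375+1/4·3.21875≈0.117188
n=2: y≈0.117188, sp=2, e=sp−y≈1.882813; I≈4.507813, D=e−e_prev≈1.257813; u=1·1.882813+5/4·4.507813+1/2·1.257813≈8.146484; next y=-1/2·0.117188+1/4·8.146484≈1.978027
n=3: y≈1.978027, sp=2, e=sp−y≈0.021973; I≈4.529785, D=e−e_prev≈-1.860840; u=1·0.021973+5/4·4.529785+1/2·(-1.860840)≈4.753784; next y=-1/2·1.978027+1/4·4.753784≈0.199432
n=4: y≈0.199432, sp=2, e=sp−y≈1.800568; I≈6.330353, D=e−e_prev≈1.778595; u=1·1.800568+5/4·6.330353+1/2·1.778595≈10.602806; next y=-1/2·0.199432+1/4·10.602806≈2.550985
n=5: y≈2.550985, sp=2, e=sp−y≈-0.550985; I≈5.779367, D=e−e_prev≈-2.351553; u=1·(-0.550985)+5/4·5.779367+1/2·(-2.351553)≈5.497447; next y=-1/2·2.550985+1/4·5.497447≈0.098869
n=6: y≈0.098869, sp=2, e=sp−y≈1.901131; I≈7.680498, D=e−e_prev≈2.452116; u=1·1.901131+5/4·7.680498+1/2·2.452116≈12.727812; next y=-1/2·0.098869+1/4·12.727812≈3.132518
n=7: y≈3.132518, sp=2, e=sp−y≈-1.132518; I≈6.547980, D=e−e_prev≈-3.033649; u=1·(-1.132518)+5/4·6.547980+1/2·(-3.033649)≈5.535632; next y=-1/2·3.132518+1/4·5.535632≈-0.182351
n=8: y≈-0.182351, sp=2, e=sp−y≈2.182351; I≈8.730331, D=e−e_prev≈3.314869; u=1·2.182351+5/4·8.730331+1/2·3.314869≈14.752700; next y=-1/2·(-0.182351)+1/4·14.752700≈3.779351
n=9: y≈3.779351, sp=2, e=sp−y≈-1.779351; I≈6.950981, D=e−e_prev≈-3.961702; u=1·(-1.779351)+5/4·6.950981+1/2·(-3.961702)≈4.928524; next y=-1/2·3.779351+1/4·4.928524≈-0.657544
n=10: y≈-0.657544, sp=2, e=sp−y≈2.657544; I≈9.608525, D=e−e_prev≈4.436895; u=1·2.657544+5/4·9.608525+1/2·4.436895≈16.886647; next y=-1/2·(-0.657544)+1/4·16.886647≈4.550434
n=11: y≈4.550434, sp=2, e=sp−y≈-2.550434; I≈7.058091, D=e−e_prev≈-5.207978; u=1·(-2.550434)+5/4·7.058091+1/2·(-5.207978)≈3.668191; next y=-1/2·4.550434+1/4·3.668191≈-1.358169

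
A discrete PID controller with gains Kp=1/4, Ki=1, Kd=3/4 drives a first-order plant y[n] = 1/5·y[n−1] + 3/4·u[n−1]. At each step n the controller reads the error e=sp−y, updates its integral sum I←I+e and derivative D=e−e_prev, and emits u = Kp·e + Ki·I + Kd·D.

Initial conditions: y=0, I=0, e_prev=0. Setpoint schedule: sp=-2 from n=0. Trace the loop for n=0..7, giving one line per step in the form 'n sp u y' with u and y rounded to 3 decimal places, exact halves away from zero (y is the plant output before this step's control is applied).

0 -2 -4.000 0.000
1 -2 1.500 -3.000
2 -2 -6.800 0.525
3 -2 4.359 -4.995
4 -2 -11.316 2.270
5 -2 10.469 -8.033
6 -2 -19.782 6.245
7 -2 22.347 -13.587

(exact arithmetic carried between steps; '≈' marks a value shown rounded to 6 d.p. or computed from one; I and e_prev carry over from the previous line; the table rounds u and y to 3 d.p., halves away from zero)
n=0: y=0, sp=-2, e=sp−y=-2; I=-2, D=e−e_prev=-2; u=1/4·(-2)+1·(-2)+3/4·(-2)=-4; next y=1/5·0+3/4·(-4)=-3
n=1: y=-3, sp=-2, e=sp−y=1; I=-1, D=e−e_prev=3; u=1/4·1+1·(-1)+3/4·3=1.5; next y=1/5·(-3)+3/4·1.5=0.525
n=2: y=0.525, sp=-2, e=sp−y=-2.525; I=-3.525, D=e−e_prev=-3.525; u=1/4·(-2.525)+1·(-3.525)+3/4·(-3.525)=-6.8; next y=1/5·0.525+3/4·(-6.8)=-4.995
n=3: y=-4.995, sp=-2, e=sp−y=2.995; I=-0.53, D=e−e_prev=5.52; u=1/4·2.995+1·(-0.53)+3/4·5.52=4.35875; next y=1/5·(-4.995)+3/4·4.35875≈2.270063
n=4: y≈2.270063, sp=-2, e=sp−y≈-4.270063; I≈-4.800063, D=e−e_prev≈-7.265063; u=1/4·(-4.270063)+1·(-4.800063)+3/4·(-7.265063)≈-11.316375; next y=1/5·2.270063+3/4·(-11.316375)≈-8.033269
n=5: y≈-8.033269, sp=-2, e=sp−y≈6.033269; I≈1.233206, D=e−e_prev≈10.303331; u=1/4·6.033269+1·1.233206+3/4·10.303331≈10.469022; next y=1/5·(-8.033269)+3/4·10.469022≈6.245113
n=6: y≈6.245113, sp=-2, e=sp−y≈-8.245113; I≈-7.011906, D=e−e_prev≈-14.278381; u=1/4·(-8.245113)+1·(-7.011906)+3/4·(-14.278381)≈-19.781971; next y=1/5·6.245113+3/4·(-19.781971)≈-13.587455
n=7: y≈-13.587455, sp=-2, e=sp−y≈11.587455; I≈4.575549, D=e−e_prev≈19.832568; u=1/4·11.587455+1·4.575549+3/4·19.832568≈22.346839; next y=1/5·(-13.587455)+3/4·22.346839≈14.042638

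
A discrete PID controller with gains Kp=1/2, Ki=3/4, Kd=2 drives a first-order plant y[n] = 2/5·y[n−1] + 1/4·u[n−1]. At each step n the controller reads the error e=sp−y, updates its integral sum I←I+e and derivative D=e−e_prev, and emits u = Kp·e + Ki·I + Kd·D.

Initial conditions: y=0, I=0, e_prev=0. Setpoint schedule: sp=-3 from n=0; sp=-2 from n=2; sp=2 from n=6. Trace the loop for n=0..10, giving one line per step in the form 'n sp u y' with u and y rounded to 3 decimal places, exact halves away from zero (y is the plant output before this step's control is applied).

0 -3 -9.750 0.000
1 -3 1.922 -2.438
2 -2 -6.440 -0.495
3 -2 -1.415 -1.808
4 -2 -6.561 -1.077
5 -2 -2.561 -2.071
6 2 6.546 -1.469
7 2 -5.830 1.049
8 2 6.701 -1.038
9 2 -2.663 1.260
10 2 7.109 -0.162

(exact arithmetic carried between steps; '≈' marks a value shown rounded to 6 d.p. or computed from one; I and e_prev carry over from the previous line; the table rounds u and y to 3 d.p., halves away from zero)
n=0: y=0, sp=-3, e=sp−y=-3; I=-3, D=e−e_prev=-3; u=1/2·(-3)+3/4·(-3)+2·(-3)=-9.75; next y=2/5·0+1/4·(-9.75)=-2.4375
n=1: y=-2.4375, sp=-3, e=sp−y=-0.5625; I=-3.5625, D=e−e_prev=2.4375; u=1/2·(-0.5625)+3/4·(-3.5625)+2·2.4375=1.921875; next y=2/5·(-2.4375)+1/4·1.921875≈-0.494531
n=2: y≈-0.494531, sp=-2, e=sp−y≈-1.505469; I≈-5.067969, D=e−e_prev≈-0.942969; u=1/2·(-1.505469)+3/4·(-5.067969)+2·(-0.942969)≈-6.439648; next y=2/5·(-0.494531)+1/4·(-6.439648)≈-1.807725
n=3: y≈-1.807725, sp=-2, e=sp−y≈-0.192275; I≈-5.260244, D=e−e_prev≈1.313193; u=1/2·(-0.192275)+3/4·(-5.260244)+2·1.313193≈-1.414934; next y=2/5·(-1.807725)+1/4·(-1.414934)≈-1.076823
n=4: y≈-1.076823, sp=-2, e=sp−y≈-0.923177; I≈-6.183421, D=e−e_prev≈-0.730901; u=1/2·(-0.923177)+3/4·(-6.183421)+2·(-0.730901)≈-6.560956; next y=2/5·(-1.076823)+1/4·(-6.560956)≈-2.070968
n=5: y≈-2.070968, sp=-2, e=sp−y≈0.070968; I≈-6.112452, D=e−e_prev≈0.994145; u=1/2·0.070968+3/4·(-6.112452)+2·0.994145≈-2.560565; next y=2/5·(-2.070968)+1/4·(-2.560565)≈-1.468529
n=6: y≈-1.468529, sp=2, e=sp−y≈3.468529; I≈-2.643924, D=e−e_prev≈3.397560; u=1/2·3.468529+3/4·(-2.643924)+2·3.397560≈6.546442; next y=2/5·(-1.468529)+1/4·6.546442≈1.049199
n=7: y≈1.049199, sp=2, e=sp−y≈0.950801; I≈-1.693123, D=e−e_prev≈-2.517728; u=1/2·0.950801+3/4·(-1.693123)+2·(-2.517728)≈-5.829897; next y=2/5·1.049199+1/4·(-5.829897)≈-1.037795
n=8: y≈-1.037795, sp=2, e=sp−y≈3.037795; I≈1.344672, D=e−e_prev≈2.086994; u=1/2·3.037795+3/4·1.344672+2·2.086994≈6.701388; next y=2/5·(-1.037795)+1/4·6.701388≈1.260229
n=9: y≈1.260229, sp=2, e=sp−y≈0.739771; I≈2.084443, D=e−e_prev≈-2.298024; u=1/2·0.739771+3/4·2.084443+2·(-2.298024)≈-2.662830; next y=2/5·1.260229+1/4·(-2.662830)≈-0.161616
n=10: y≈-0.161616, sp=2, e=sp−y≈2.161616; I≈4.246058, D=e−e_prev≈1.421845; u=1/2·2.161616+3/4·4.246058+2·1.421845≈7.109042; next y=2/5·(-0.161616)+1/4·7.109042≈1.712614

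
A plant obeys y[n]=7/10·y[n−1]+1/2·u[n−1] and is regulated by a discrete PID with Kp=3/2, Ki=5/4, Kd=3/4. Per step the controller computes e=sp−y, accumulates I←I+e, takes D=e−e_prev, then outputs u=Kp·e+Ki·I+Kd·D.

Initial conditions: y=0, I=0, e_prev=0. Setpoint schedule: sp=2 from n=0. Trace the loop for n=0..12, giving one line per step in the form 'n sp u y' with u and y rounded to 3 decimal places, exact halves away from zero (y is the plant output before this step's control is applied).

(exact arithmetic carried between steps; '≈' marks a value shown rounded to 6 d.p. or computed from one; I and e_prev carry over from the previous line; the table rounds u and y to 3 d.p., halves away from zero)
n=0: y=0, sp=2, e=sp−y=2; I=2, D=e−e_prev=2; u=3/2·2+5/4·2+3/4·2=7; next y=7/10·0+1/2·7=3.5
n=1: y=3.5, sp=2, e=sp−y=-1.5; I=0.5, D=e−e_prev=-3.5; u=3/2·(-1.5)+5/4·0.5+3/4·(-3.5)=-4.25; next y=7/10·3.5+1/2·(-4.25)=0.325
n=2: y=0.325, sp=2, e=sp−y=1.675; I=2.175, D=e−e_prev=3.175; u=3/2·1.675+5/4·2.175+3/4·3.175=7.6125; next y=7/10·0.325+1/2·7.6125=4.03375
n=3: y=4.03375, sp=2, e=sp−y=-2.03375; I=0.14125, D=e−e_prev=-3.70875; u=3/2·(-2.03375)+5/4·0.14125+3/4·(-3.70875)=-5.655625; next y=7/10·4.03375+1/2·(-5.655625)≈-0.004188
n=4: y≈-0.004188, sp=2, e=sp−y≈2.004188; I≈2.145438, D=e−e_prev≈4.037938; u=3/2·2.004188+5/4·2.145438+3/4·4.037938≈8.716531; next y=7/10·(-0.004188)+1/2·8.716531≈4.355334
n=5: y≈4.355334, sp=2, e=sp−y≈-2.355334; I≈-0.209897, D=e−e_prev≈-4.359522; u=3/2·(-2.355334)+5/4·(-0.209897)+3/4·(-4.359522)≈-7.065014; next y=7/10·4.355334+1/2·(-7.065014)≈-0.483773
n=6: y≈-0.483773, sp=2, e=sp−y≈2.483773; I≈2.273876, D=e−e_prev≈4.839107; u=3/2·2.483773+5/4·2.273876+3/4·4.839107≈10.197335; next y=7/10·(-0.483773)+1/2·10.197335≈4.760026
n=7: y≈4.760026, sp=2, e=sp−y≈-2.760026; I≈-0.486150, D=e−e_prev≈-5.243799; u=3/2·(-2.760026)+5/4·(-0.486150)+3/4·(-5.243799)≈-8.680577; next y=7/10·4.760026+1/2·(-8.680577)≈-1.008270
n=8: y≈-1.008270, sp=2, e=sp−y≈3.008270; I≈2.522120, D=e−e_prev≈5.768297; u=3/2·3.008270+5/4·2.522120+3/4·5.768297≈11.991277; next y=7/10·(-1.008270)+1/2·11.991277≈5.289850
n=9: y≈5.289850, sp=2, e=sp−y≈-3.289850; I≈-0.767730, D=e−e_prev≈-6.298120; u=3/2·(-3.289850)+5/4·(-0.767730)+3/4·(-6.298120)≈-10.618026; next y=7/10·5.289850+1/2·(-10.618026)≈-1.606118
n=10: y≈-1.606118, sp=2, e=sp−y≈3.606118; I≈2.838389, D=e−e_prev≈6.895968; u=3/2·3.606118+5/4·2.838389+3/4·6.895968≈14.129140; next y=7/10·(-1.606118)+1/2·14.129140≈5.940287
n=11: y≈5.940287, sp=2, e=sp−y≈-3.940287; I≈-1.101898, D=e−e_prev≈-7.546405; u=3/2·(-3.940287)+5/4·(-1.101898)+3/4·(-7.546405)≈-12.947607; next y=7/10·5.940287+1/2·(-12.947607)≈-2.315603
n=12: y≈-2.315603, sp=2, e=sp−y≈4.315603; I≈3.213705, D=e−e_prev≈8.255890; u=3/2·4.315603+5/4·3.213705+3/4·8.255890≈16.682452; next y=7/10·(-2.315603)+1/2·16.682452≈6.720304

0 2 7.000 0.000
1 2 -4.250 3.500
2 2 7.613 0.325
3 2 -5.656 4.034
4 2 8.717 -0.004
5 2 -7.065 4.355
6 2 10.197 -0.484
7 2 -8.681 4.760
8 2 11.991 -1.008
9 2 -10.618 5.290
10 2 14.129 -1.606
11 2 -12.948 5.940
12 2 16.682 -2.316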